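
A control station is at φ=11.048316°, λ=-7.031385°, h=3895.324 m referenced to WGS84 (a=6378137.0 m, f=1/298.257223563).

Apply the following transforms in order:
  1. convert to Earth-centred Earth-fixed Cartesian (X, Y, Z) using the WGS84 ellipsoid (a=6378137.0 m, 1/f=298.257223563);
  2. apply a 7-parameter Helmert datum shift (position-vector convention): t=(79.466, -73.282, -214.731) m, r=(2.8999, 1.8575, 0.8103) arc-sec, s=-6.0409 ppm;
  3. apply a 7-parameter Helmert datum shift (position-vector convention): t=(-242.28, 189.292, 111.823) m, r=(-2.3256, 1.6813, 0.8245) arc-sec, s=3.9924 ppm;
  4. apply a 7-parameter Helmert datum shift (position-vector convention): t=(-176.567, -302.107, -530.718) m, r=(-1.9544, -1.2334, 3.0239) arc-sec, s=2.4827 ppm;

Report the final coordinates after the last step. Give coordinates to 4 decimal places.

start: φ=11.048316°, λ=-7.031385°, h=3895.324 m
→ ECEF (a=6378137.000, f=1/298.257223563): X=6217403.0412, Y=-766858.3967, Z=1214998.4900
→ Helmert 7p (PV): X=6217458.9026, Y=-766919.7033, Z=1214709.6481
→ Helmert 7p (PV): X=6217254.4121, Y=-766694.9244, Z=1214784.2878
→ Helmert 7p (PV): X=6217097.2566, Y=-766896.2776, Z=1214301.0277

X=6217097.2566 m, Y=-766896.2776 m, Z=1214301.0277 m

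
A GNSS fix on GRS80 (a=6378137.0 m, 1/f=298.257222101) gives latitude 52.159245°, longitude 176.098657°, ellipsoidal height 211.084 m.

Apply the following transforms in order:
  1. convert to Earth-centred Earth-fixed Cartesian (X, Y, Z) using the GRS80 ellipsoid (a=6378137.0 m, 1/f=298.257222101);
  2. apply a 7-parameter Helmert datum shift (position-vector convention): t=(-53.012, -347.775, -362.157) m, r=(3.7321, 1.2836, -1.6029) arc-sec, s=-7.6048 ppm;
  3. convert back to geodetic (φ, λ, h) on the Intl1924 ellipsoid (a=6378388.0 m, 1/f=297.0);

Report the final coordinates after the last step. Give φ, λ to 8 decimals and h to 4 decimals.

φ=52.15826399°, λ=176.10462597°, h=-299.3146 m

start: φ=52.159245°, λ=176.098657°, h=211.084 m
→ ECEF (a=6378137.000, f=1/298.257222101): X=-3912025.5930, Y=266787.2727, Z=5013859.5367
→ Helmert 7p (PV): X=-3912015.5802, Y=266377.1505, Z=5013488.4220
→ geod (Bowring, a=6378388.000): φ=52.15826399°, λ=176.10462597°, h=-299.3146 m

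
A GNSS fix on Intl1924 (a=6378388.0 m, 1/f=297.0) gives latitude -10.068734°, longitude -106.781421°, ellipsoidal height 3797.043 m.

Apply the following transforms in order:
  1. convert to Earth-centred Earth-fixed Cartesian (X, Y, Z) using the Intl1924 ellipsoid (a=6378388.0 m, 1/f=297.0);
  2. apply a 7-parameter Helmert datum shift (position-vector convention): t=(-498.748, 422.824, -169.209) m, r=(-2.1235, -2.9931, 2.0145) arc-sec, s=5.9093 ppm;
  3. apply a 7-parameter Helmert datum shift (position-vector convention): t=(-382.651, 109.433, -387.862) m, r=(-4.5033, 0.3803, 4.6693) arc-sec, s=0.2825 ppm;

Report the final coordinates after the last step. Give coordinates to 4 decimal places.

X=-1815163.5678 m, Y=-6016497.5391 m, Z=-1108804.7576 m

start: φ=-10.068734°, λ=-106.781421°, h=3797.043 m
→ ECEF (a=6378388.000, f=1/297.0): X=-1814479.9378, Y=-6016898.1207, Z=-1108411.1410
→ Helmert 7p (PV): X=-1814914.5591, Y=-6016539.9849, Z=-1108551.2855
→ Helmert 7p (PV): X=-1815163.5678, Y=-6016497.5391, Z=-1108804.7576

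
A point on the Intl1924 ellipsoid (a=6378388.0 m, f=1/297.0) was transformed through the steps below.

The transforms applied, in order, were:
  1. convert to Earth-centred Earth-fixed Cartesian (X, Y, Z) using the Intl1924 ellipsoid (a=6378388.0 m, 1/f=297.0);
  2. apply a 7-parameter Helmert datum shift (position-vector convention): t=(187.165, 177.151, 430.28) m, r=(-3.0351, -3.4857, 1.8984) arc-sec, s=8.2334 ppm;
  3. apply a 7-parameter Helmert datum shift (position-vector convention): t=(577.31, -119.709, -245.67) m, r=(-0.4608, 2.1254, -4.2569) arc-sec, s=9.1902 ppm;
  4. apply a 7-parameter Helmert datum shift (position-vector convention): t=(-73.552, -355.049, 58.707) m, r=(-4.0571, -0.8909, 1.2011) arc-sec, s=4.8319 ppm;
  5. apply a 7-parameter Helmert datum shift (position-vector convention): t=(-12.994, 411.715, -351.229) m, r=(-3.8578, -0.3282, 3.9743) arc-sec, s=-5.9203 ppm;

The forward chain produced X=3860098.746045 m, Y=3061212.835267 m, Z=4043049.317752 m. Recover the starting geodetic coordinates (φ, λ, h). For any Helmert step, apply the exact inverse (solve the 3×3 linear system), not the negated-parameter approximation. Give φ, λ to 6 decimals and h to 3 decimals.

start: X=3860098.7460, Y=3061212.8353, Z=4043049.3178 m
→ Helmert⁻¹: X=3860199.9998, Y=3060669.2374, Z=4043475.5870
→ Helmert⁻¹: X=3860290.1879, Y=3060907.4851, Z=4043440.8754
→ Helmert⁻¹: X=3859572.5650, Y=3061069.6832, Z=4043695.9919
→ Helmert⁻¹: X=3859450.1217, Y=3060772.3154, Z=4043212.2389
→ geod (Bowring, a=6378388.000): φ=39.56941900°, λ=38.41649800°, h=2978.5280 m

φ=39.569419°, λ=38.416498°, h=2978.528 m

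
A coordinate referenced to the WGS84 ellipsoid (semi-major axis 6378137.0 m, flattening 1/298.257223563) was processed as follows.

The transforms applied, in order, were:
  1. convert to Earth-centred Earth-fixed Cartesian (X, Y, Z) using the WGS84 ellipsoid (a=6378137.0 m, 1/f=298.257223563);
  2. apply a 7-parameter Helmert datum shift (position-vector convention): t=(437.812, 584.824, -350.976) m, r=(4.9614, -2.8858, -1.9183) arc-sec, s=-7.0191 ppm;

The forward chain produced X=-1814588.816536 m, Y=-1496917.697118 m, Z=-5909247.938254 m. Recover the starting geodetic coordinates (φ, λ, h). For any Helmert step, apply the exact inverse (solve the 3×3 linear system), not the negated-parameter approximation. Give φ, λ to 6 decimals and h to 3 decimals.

start: X=-1814588.8165, Y=-1496917.6971, Z=-5909247.9383 m
→ Helmert⁻¹: X=-1815108.1095, Y=-1497672.0426, Z=-5908877.0186
→ geod (Bowring, a=6378137.000): φ=-68.41696000°, λ=-140.47346500°, h=558.3430 m

φ=-68.416960°, λ=-140.473465°, h=558.343 m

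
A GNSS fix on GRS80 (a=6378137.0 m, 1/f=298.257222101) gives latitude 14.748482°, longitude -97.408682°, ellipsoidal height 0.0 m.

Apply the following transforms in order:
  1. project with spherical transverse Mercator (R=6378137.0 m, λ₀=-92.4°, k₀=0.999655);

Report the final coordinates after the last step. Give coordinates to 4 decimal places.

E=-539606.0598 m, N=1647242.4352 m

start: φ=14.748482°, λ=-97.408682°, h=0.000 m
→ tm (R=6378137.0, λ₀=-92.4°): E=-539606.0598, N=1647242.4352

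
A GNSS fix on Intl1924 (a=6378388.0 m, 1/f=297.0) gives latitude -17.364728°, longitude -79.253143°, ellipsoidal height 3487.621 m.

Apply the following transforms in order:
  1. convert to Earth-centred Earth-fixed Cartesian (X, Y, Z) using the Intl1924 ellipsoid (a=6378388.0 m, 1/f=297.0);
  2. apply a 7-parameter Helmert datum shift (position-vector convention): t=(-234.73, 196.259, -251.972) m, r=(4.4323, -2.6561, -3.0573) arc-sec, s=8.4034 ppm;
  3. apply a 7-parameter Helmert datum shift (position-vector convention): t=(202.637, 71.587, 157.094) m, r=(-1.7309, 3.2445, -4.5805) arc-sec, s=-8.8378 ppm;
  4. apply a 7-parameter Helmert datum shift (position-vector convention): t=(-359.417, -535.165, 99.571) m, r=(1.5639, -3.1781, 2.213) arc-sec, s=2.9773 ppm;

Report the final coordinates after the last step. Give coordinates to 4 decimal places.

start: φ=-17.364728°, λ=-79.253143°, h=3487.621 m
→ ECEF (a=6378388.000, f=1/297.0): X=1136132.8044, Y=-5985975.7297, Z=-1892460.5723
→ Helmert 7p (PV): X=1135843.2653, Y=-5985805.9471, Z=-1892842.4472
→ Helmert 7p (PV): X=1135873.1653, Y=-5985722.5660, Z=-1892636.2608
→ Helmert 7p (PV): X=1135610.5123, Y=-5986249.0156, Z=-1892570.2072

X=1135610.5123 m, Y=-5986249.0156 m, Z=-1892570.2072 m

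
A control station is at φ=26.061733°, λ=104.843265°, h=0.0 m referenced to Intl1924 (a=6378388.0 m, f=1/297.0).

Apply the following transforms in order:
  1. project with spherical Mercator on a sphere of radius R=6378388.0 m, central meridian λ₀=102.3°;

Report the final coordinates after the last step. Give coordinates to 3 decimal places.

E=283126.106 m, N=3006847.175 m

start: φ=26.061733°, λ=104.843265°, h=0.000 m
→ merc (R=6378388.0, λ₀=102.3°): E=283126.1062, N=3006847.1753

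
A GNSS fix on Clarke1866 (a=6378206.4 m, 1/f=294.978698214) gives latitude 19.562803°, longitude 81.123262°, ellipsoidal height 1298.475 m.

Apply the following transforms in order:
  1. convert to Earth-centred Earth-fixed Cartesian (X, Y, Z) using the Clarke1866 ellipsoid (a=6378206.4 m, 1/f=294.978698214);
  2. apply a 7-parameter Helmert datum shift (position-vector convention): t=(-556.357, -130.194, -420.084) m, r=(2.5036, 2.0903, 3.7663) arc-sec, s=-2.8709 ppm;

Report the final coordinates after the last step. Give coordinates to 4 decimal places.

start: φ=19.562803°, λ=81.123262°, h=1298.475 m
→ ECEF (a=6378206.400, f=1/294.978698214): X=927943.3733, Y=5941503.4540, Z=2122462.4799
→ Helmert 7p (PV): X=927297.3726, Y=5941347.3844, Z=2122099.0152

X=927297.3726 m, Y=5941347.3844 m, Z=2122099.0152 m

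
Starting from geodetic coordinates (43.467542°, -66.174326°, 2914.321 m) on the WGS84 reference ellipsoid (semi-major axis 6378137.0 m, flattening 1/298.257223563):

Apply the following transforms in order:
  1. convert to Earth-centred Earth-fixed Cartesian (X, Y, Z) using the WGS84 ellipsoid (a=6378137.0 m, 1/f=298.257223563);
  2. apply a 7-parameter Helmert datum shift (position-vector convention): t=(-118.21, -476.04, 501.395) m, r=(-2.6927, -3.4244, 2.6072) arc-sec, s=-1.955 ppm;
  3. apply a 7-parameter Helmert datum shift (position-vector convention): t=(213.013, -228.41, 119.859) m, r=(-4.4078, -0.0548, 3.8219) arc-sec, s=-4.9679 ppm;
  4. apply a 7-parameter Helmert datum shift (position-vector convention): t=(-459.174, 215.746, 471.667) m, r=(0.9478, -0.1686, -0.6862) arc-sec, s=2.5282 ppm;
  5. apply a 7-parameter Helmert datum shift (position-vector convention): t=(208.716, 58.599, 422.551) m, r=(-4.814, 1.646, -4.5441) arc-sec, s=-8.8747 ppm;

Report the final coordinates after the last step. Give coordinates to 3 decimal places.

start: φ=43.467542°, λ=-66.174326°, h=2914.321 m
→ ECEF (a=6378137.000, f=1/298.257223563): X=1873741.9680, Y=-4243191.1773, Z=4367350.1386
→ Helmert 7p (PV): X=1873601.2225, Y=-4243578.2239, Z=4367929.4961
→ Helmert 7p (PV): X=1873882.3964, Y=-4243657.4957, Z=4368118.8366
→ Helmert 7p (PV): X=1873410.2717, Y=-4243478.7844, Z=4368583.5789
→ Helmert 7p (PV): X=1873543.7381, Y=-4243321.8403, Z=4369051.4476

X=1873543.738 m, Y=-4243321.840 m, Z=4369051.448 m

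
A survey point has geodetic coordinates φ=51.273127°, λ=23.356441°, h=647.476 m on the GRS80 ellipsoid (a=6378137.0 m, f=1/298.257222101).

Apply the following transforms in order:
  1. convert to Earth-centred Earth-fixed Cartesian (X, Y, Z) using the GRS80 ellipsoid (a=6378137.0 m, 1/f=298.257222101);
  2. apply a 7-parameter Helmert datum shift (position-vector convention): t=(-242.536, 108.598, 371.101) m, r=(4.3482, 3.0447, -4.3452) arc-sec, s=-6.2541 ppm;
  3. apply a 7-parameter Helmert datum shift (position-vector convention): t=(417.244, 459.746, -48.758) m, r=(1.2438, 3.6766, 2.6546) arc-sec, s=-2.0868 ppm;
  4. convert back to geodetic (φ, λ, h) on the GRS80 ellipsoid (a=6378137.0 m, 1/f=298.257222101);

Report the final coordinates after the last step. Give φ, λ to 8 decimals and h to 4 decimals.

φ=51.27114001°, λ=23.35977142°, h=1086.7683 m

start: φ=51.273127°, λ=23.356441°, h=647.476 m
→ ECEF (a=6378137.000, f=1/298.257222101): X=3671101.6267, Y=1585315.0346, Z=4953115.6751
→ Helmert 7p (PV): X=3670942.6406, Y=1585231.9682, Z=4953435.0289
→ Helmert 7p (PV): X=3671420.1155, Y=1585705.7808, Z=4953320.0600
→ geod (Bowring, a=6378137.000): φ=51.27114001°, λ=23.35977142°, h=1086.7683 m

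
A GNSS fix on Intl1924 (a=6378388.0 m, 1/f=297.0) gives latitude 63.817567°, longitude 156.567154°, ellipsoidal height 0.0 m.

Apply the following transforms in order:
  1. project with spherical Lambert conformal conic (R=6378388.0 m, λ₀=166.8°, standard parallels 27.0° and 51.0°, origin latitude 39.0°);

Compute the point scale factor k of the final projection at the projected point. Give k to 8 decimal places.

start: φ=63.817567°, λ=156.567154°, h=0.000 m
→ into lcc (λ₀=166.8°): φ=63.81756700°, λ−λ₀=-10.23284600°
scale k = 1.09245913

1.09245913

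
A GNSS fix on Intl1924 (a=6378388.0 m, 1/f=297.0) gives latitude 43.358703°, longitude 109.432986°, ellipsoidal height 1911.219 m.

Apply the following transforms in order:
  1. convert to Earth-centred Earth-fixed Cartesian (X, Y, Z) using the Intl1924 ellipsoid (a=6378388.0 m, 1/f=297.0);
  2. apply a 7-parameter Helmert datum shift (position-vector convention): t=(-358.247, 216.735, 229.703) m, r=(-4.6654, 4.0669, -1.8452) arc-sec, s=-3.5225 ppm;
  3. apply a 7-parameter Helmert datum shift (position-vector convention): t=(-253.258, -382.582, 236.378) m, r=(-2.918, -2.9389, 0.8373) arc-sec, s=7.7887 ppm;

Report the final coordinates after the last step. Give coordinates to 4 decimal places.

start: φ=43.358703°, λ=109.432986°, h=1911.219 m
→ ECEF (a=6378388.000, f=1/297.0): X=-1545838.9793, Y=4381594.5847, Z=4357950.0173
→ Helmert 7p (PV): X=-1546066.6596, Y=4381908.2841, Z=4358095.7437
→ Helmert 7p (PV): X=-1546411.8427, Y=4381615.2093, Z=4358282.0461

X=-1546411.8427 m, Y=4381615.2093 m, Z=4358282.0461 m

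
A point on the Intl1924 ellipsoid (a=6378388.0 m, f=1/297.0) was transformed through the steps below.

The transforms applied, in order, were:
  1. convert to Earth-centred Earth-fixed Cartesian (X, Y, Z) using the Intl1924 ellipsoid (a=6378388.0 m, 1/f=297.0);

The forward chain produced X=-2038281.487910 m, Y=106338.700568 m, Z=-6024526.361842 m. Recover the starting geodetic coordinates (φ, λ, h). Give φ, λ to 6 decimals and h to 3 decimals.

φ=-71.401206°, λ=177.013543°, h=1768.656 m

start: X=-2038281.4879, Y=106338.7006, Z=-6024526.3618 m
→ geod (Bowring, a=6378388.000): φ=-71.40120600°, λ=177.01354300°, h=1768.6560 m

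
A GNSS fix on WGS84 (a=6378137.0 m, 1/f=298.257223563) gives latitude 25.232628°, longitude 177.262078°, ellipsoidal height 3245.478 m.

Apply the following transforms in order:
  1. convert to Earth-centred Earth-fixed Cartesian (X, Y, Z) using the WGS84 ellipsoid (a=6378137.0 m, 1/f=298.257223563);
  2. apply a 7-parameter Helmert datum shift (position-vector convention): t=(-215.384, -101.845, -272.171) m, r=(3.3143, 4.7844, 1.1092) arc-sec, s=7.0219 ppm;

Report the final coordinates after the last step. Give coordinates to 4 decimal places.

X=-5769613.1936 m, Y=275731.6740 m, Z=2703675.7907 m

start: φ=25.232628°, λ=177.262078°, h=3245.478 m
→ ECEF (a=6378137.000, f=1/298.257223563): X=-5769418.5296, Y=275906.0525, Z=2703790.7176
→ Helmert 7p (PV): X=-5769613.1936, Y=275731.6740, Z=2703675.7907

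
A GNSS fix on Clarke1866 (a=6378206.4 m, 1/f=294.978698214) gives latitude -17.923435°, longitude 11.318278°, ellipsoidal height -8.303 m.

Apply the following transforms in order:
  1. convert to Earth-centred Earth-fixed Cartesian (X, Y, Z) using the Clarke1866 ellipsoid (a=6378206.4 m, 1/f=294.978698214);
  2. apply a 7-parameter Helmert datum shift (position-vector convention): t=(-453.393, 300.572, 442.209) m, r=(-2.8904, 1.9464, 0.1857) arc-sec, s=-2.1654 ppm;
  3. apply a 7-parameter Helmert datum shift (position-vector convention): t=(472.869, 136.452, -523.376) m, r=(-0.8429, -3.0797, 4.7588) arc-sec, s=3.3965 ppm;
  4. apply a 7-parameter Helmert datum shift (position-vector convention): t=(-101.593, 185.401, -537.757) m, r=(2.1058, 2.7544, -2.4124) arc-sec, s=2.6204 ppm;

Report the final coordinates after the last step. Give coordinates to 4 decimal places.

start: φ=-17.923435°, λ=11.318278°, h=-8.303 m
→ ECEF (a=6378206.400, f=1/294.978698214): X=5952540.8983, Y=1191409.9158, Z=-1950202.9595
→ Helmert 7p (PV): X=5952055.1402, Y=1191685.9387, Z=-1949829.3933
→ Helmert 7p (PV): X=5952549.8441, Y=1191955.7925, Z=-1950275.3924
→ Helmert 7p (PV): X=5952451.7464, Y=1192094.6086, Z=-1950885.5798

X=5952451.7464 m, Y=1192094.6086 m, Z=-1950885.5798 m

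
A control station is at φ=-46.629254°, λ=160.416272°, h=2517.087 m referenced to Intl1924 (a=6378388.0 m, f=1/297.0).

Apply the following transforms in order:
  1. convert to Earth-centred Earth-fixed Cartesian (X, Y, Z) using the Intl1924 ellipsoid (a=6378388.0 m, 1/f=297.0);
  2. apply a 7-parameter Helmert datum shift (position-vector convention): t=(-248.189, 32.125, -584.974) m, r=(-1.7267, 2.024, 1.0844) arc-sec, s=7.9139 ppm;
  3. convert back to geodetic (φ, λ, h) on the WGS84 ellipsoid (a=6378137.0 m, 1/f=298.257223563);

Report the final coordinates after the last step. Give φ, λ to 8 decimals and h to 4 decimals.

start: φ=-46.629254°, λ=160.416272°, h=2517.087 m
→ ECEF (a=6378388.000, f=1/297.0): X=-4135742.4484, Y=1471348.2975, Z=-4615473.5327
→ Helmert 7p (PV): X=-4136076.3929, Y=1471331.6858, Z=-4616066.7675
→ geod (Bowring, a=6378137.000): φ=-46.63007652°, λ=160.41793716°, h=3363.3576 m

φ=-46.63007652°, λ=160.41793716°, h=3363.3576 m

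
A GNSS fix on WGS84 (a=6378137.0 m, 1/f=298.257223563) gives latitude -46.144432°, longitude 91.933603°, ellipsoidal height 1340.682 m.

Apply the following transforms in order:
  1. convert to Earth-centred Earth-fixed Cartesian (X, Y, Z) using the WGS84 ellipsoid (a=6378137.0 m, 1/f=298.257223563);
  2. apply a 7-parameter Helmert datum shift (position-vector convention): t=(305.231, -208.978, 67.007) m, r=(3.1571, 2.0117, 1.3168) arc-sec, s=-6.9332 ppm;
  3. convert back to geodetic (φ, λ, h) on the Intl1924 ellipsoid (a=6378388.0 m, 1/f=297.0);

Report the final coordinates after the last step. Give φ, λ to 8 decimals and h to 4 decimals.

φ=-46.14536337°, λ=91.93065913°, h=892.4719 m

start: φ=-46.144432°, λ=91.933603°, h=1340.682 m
→ ECEF (a=6378137.000, f=1/298.257223563): X=-149396.0507, Y=4425165.5259, Z=-4577351.7771
→ Helmert 7p (PV): X=-149162.6767, Y=4424994.9743, Z=-4577183.8460
→ geod (Bowring, a=6378388.000): φ=-46.14536337°, λ=91.93065913°, h=892.4719 m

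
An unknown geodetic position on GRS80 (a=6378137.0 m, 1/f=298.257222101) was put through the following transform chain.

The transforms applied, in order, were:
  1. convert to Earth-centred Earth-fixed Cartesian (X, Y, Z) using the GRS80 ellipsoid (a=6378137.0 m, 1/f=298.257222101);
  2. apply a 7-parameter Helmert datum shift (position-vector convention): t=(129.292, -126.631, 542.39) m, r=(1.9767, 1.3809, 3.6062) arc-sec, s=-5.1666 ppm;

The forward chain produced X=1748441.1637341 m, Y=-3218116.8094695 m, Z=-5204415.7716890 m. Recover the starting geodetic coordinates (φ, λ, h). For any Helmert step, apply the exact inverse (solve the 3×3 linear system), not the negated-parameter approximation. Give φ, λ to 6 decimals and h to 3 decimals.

start: X=1748441.1637, Y=-3218116.8095, Z=-5204415.7717 m
→ Helmert⁻¹: X=1748299.4877, Y=-3218087.2513, Z=-5204942.5093
→ geod (Bowring, a=6378137.000): φ=-55.04973000°, λ=-61.48596700°, h=470.3890 m

φ=-55.049730°, λ=-61.485967°, h=470.389 m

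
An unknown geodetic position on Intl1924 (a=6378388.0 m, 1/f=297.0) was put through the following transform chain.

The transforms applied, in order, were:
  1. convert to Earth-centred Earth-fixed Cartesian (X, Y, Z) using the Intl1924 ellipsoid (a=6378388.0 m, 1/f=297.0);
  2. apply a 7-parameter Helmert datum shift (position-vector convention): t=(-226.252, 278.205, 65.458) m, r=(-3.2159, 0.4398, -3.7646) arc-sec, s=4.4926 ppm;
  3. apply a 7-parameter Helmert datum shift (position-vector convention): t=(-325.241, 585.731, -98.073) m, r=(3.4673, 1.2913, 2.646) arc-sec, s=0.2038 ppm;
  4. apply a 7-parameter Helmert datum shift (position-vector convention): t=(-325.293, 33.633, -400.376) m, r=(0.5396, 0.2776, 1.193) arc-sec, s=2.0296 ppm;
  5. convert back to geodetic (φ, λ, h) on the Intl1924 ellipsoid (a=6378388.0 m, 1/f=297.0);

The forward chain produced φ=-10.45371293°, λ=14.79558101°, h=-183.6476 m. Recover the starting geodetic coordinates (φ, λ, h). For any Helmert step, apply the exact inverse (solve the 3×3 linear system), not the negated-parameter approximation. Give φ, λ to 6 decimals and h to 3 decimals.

φ=-10.448363°, λ=14.785525°, h=303.188 m

start: φ=-10.453713°, λ=14.795581°, h=-183.648 m
→ ECEF (a=6378388.000, f=1/297.0): X=6065037.5389, Y=1601951.6246, Z=-1149615.6845
→ Helmert⁻¹: X=6065361.3333, Y=1601876.6530, Z=-1149209.0036
→ Helmert⁻¹: X=6065713.0723, Y=1601193.4673, Z=-1149099.6386
→ Helmert⁻¹: X=6065885.3018, Y=1601036.6965, Z=-1149122.0382
→ geod (Bowring, a=6378388.000): φ=-10.44836300°, λ=14.78552500°, h=303.1880 m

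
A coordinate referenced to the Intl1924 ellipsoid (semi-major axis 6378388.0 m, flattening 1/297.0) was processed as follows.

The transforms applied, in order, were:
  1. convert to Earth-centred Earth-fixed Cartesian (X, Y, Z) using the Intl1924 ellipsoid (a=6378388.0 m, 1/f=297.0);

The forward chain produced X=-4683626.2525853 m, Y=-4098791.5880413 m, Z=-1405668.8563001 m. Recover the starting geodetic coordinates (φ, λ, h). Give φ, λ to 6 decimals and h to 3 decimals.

φ=-12.810077°, λ=-138.809789°, h=3282.520 m

start: X=-4683626.2526, Y=-4098791.5880, Z=-1405668.8563 m
→ geod (Bowring, a=6378388.000): φ=-12.81007700°, λ=-138.80978900°, h=3282.5200 m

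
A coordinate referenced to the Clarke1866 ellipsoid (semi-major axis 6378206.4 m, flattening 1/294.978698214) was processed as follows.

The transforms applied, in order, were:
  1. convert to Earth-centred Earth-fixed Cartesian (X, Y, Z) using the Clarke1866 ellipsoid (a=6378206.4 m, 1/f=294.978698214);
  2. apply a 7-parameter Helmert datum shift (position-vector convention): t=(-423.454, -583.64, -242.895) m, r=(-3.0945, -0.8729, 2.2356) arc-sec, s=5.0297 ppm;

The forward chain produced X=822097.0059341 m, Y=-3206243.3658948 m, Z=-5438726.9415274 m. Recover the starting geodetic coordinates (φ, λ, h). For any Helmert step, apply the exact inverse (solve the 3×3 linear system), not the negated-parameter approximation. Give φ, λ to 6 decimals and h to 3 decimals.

φ=-58.851403°, λ=-75.609930°, h=3872.856 m

start: X=822097.0059, Y=-3206243.3659, Z=-5438726.9415 m
→ Helmert⁻¹: X=822458.5639, Y=-3205570.9251, Z=-5438508.2651
→ geod (Bowring, a=6378206.400): φ=-58.85140300°, λ=-75.60993000°, h=3872.8560 m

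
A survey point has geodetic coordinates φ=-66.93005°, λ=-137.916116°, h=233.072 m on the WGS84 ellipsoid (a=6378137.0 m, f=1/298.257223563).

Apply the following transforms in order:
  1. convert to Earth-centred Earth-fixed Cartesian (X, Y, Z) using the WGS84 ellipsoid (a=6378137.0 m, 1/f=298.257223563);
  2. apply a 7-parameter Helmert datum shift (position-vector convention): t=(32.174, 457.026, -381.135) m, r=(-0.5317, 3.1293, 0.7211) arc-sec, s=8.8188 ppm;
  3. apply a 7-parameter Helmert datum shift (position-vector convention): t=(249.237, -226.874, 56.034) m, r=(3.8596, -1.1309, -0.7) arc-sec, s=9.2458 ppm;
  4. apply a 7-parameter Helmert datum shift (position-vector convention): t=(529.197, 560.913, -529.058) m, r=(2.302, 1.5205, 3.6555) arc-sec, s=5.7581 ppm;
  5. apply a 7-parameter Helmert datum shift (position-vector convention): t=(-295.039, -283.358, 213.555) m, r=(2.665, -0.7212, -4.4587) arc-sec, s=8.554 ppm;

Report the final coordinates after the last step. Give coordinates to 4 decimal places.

X=-1859869.2315 m, Y=-1679209.1899 m, Z=-5846447.5144 m

start: φ=-66.930050°, λ=-137.916116°, h=233.072 m
→ ECEF (a=6378137.000, f=1/298.257223563): X=-1860238.9386, Y=-1679904.6684, Z=-5845575.3324
→ Helmert 7p (PV): X=-1860305.9823, Y=-1679484.0292, Z=-5845975.4655
→ Helmert 7p (PV): X=-1860047.5926, Y=-1679610.7279, Z=-5846015.1085
→ Helmert 7p (PV): X=-1859542.4338, Y=-1679027.2066, Z=-5846582.8621
→ Helmert 7p (PV): X=-1859869.2315, Y=-1679209.1899, Z=-5846447.5144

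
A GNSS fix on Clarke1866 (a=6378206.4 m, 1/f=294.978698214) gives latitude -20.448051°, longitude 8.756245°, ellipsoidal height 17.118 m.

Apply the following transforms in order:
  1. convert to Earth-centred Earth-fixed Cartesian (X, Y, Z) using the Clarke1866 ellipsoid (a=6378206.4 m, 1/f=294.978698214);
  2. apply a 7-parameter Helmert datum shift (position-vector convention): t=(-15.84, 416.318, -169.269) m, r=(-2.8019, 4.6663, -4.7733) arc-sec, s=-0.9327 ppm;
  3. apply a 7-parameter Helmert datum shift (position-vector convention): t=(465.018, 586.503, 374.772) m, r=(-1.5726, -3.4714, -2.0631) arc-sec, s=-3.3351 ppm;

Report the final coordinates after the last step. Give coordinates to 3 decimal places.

start: φ=-20.448051°, λ=8.756245°, h=17.118 m
→ ECEF (a=6378206.400, f=1/294.978698214): X=5909114.1542, Y=910158.9943, Z=-2214115.5528
→ Helmert 7p (PV): X=5909063.7757, Y=910407.6406, Z=-2214428.8012
→ Helmert 7p (PV): X=5909555.4607, Y=910915.1208, Z=-2213954.1368

X=5909555.461 m, Y=910915.121 m, Z=-2213954.137 m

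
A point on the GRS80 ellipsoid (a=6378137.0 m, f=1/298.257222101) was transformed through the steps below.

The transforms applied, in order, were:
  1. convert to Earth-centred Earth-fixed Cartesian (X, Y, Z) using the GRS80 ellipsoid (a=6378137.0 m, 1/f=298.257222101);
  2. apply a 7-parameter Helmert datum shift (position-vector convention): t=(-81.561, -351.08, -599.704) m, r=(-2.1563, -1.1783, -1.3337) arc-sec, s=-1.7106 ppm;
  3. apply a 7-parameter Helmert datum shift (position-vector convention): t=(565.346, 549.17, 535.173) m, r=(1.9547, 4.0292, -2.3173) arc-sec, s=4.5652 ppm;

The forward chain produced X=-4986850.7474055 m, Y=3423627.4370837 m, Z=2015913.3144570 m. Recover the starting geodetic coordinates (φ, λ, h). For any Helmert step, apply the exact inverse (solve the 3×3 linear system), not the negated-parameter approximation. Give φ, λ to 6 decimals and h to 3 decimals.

start: X=-4986850.7474, Y=3423627.4371, Z=2015913.3145 m
→ Helmert⁻¹: X=-4987471.1471, Y=3423025.7057, Z=2015239.0762
→ Helmert⁻¹: X=-4987408.7367, Y=3423329.3189, Z=2015906.5070
→ geod (Bowring, a=6378137.000): φ=18.54633500°, λ=145.53451500°, h=318.5890 m

φ=18.546335°, λ=145.534515°, h=318.589 m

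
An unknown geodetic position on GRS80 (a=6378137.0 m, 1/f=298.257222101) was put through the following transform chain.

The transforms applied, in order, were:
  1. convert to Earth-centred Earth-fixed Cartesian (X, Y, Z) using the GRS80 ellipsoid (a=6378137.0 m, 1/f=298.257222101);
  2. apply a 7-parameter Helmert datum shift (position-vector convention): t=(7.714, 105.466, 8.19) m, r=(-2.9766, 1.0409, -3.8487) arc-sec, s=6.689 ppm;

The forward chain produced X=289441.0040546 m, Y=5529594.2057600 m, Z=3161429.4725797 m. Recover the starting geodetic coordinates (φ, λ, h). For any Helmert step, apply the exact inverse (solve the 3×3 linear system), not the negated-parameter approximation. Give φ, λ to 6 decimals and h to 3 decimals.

start: X=289441.0041, Y=5529594.2058, Z=3161429.4726 m
→ Helmert⁻¹: X=289312.2264, Y=5529411.5283, Z=3161481.3907
→ geod (Bowring, a=6378137.000): φ=29.89125700°, λ=87.00487700°, h=3115.6930 m

φ=29.891257°, λ=87.004877°, h=3115.693 m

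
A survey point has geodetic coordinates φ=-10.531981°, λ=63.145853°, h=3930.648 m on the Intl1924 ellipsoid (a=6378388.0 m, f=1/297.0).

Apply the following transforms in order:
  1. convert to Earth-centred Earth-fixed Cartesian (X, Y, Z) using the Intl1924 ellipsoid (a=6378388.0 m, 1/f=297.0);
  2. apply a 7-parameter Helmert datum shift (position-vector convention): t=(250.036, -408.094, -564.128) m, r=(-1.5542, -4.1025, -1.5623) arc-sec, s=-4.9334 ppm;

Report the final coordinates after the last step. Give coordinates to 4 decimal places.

start: φ=-10.531981°, λ=63.145853°, h=3930.648 m
→ ECEF (a=6378388.000, f=1/297.0): X=2834774.4703, Y=5598746.0973, Z=-1158880.1176
→ Helmert 7p (PV): X=2835075.9767, Y=5598280.1792, Z=-1159424.3326

X=2835075.9767 m, Y=5598280.1792 m, Z=-1159424.3326 m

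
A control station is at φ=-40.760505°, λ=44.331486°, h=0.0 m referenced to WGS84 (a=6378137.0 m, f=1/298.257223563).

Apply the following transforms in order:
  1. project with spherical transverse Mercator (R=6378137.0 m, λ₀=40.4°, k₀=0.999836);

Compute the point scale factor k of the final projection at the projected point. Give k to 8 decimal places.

start: φ=-40.760505°, λ=44.331486°, h=0.000 m
→ into tm (λ₀=40.4°): φ=-40.76050500°, λ−λ₀=3.93148600°
scale k = 1.00118704

1.00118704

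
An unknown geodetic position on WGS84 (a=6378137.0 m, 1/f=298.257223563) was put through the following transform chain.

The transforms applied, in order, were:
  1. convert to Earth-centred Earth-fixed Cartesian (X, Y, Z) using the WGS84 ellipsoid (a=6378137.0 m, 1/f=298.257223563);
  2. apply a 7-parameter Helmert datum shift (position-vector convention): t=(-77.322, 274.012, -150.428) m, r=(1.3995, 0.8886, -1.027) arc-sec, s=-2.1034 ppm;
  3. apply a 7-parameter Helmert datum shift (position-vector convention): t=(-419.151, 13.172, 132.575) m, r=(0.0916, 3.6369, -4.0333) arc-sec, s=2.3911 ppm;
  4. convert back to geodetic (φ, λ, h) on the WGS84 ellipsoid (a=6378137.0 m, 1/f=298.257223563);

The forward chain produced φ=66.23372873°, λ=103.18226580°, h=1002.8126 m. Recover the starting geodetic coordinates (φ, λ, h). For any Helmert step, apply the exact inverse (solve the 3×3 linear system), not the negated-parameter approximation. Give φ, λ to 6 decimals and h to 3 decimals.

start: φ=66.233729°, λ=103.182266°, h=1002.813 m
→ ECEF (a=6378137.000, f=1/298.257223563): X=-587928.1461, Y=2510138.9120, Z=5815417.4679
→ Helmert⁻¹: X=-587659.2087, Y=2510110.8295, Z=5815259.5115
→ Helmert⁻¹: X=-587620.6725, Y=2509878.6282, Z=5815402.6107
→ geod (Bowring, a=6378137.000): φ=66.23633000°, λ=103.17693100°, h=858.8360 m

φ=66.236330°, λ=103.176931°, h=858.836 m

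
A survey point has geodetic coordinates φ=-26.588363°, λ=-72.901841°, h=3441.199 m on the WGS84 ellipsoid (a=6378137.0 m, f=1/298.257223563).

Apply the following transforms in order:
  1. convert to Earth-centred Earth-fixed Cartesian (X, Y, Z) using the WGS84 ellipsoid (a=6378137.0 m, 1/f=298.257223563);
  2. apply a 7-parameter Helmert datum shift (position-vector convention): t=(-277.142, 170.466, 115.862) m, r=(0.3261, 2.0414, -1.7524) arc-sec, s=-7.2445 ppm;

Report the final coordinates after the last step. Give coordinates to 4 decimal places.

X=1678585.0956 m, Y=-5457932.3847 m, Z=-2838932.2026 m

start: φ=-26.588363°, λ=-72.901841°, h=3441.199 m
→ ECEF (a=6378137.000, f=1/298.257223563): X=1678948.8698, Y=-5458132.6166, Z=-2839043.3865
→ Helmert 7p (PV): X=1678585.0956, Y=-5457932.3847, Z=-2838932.2026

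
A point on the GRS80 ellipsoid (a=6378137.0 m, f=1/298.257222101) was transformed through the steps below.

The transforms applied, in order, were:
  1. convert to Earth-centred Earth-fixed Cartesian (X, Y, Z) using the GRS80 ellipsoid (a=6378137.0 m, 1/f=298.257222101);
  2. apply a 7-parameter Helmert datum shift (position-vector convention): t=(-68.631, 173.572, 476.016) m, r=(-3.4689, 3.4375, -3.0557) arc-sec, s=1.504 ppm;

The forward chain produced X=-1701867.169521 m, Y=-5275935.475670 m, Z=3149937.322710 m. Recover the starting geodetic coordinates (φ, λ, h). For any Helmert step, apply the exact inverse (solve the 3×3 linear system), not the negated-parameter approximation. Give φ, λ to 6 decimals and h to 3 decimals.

φ=29.765519°, λ=-107.876503°, h=3026.051 m

start: X=-1701867.1695, Y=-5275935.4757, Z=3149937.3227 m
→ Helmert⁻¹: X=-1701770.3005, Y=-5276179.2879, Z=3149339.4759
→ geod (Bowring, a=6378137.000): φ=29.76551900°, λ=-107.87650300°, h=3026.0510 m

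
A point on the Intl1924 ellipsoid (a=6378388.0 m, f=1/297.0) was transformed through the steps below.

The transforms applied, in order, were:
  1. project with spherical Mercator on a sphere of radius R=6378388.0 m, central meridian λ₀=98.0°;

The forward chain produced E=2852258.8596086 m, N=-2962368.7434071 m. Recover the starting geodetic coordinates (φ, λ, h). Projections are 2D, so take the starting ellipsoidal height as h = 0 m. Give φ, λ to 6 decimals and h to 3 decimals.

start: E=2852258.8596, N=-2962368.7434 m
→ merc⁻¹: φ=-25.70226900°, λ=123.62126900°

φ=-25.702269°, λ=123.621269°, h=0.000 m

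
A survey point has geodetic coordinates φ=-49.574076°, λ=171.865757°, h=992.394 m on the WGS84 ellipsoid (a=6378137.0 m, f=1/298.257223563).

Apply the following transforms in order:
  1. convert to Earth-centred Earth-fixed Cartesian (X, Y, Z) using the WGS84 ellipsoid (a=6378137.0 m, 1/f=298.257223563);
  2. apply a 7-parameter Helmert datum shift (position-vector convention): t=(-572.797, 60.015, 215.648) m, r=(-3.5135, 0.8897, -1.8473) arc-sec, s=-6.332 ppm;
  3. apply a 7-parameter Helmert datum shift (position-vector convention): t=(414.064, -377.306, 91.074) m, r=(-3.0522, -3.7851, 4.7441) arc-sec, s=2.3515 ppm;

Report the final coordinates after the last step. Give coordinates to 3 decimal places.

X=-4103068.477 m, Y=585912.282 m, Z=-4832709.181 m

start: φ=-49.574076°, λ=171.865757°, h=992.394 m
→ ECEF (a=6378137.000, f=1/298.257223563): X=-4102985.6758, Y=586443.3794, Z=-4832958.8686
→ Helmert 7p (PV): X=-4103548.0869, Y=586454.1033, Z=-4832704.9100
→ Helmert 7p (PV): X=-4103068.4772, Y=585912.2823, Z=-4832709.1812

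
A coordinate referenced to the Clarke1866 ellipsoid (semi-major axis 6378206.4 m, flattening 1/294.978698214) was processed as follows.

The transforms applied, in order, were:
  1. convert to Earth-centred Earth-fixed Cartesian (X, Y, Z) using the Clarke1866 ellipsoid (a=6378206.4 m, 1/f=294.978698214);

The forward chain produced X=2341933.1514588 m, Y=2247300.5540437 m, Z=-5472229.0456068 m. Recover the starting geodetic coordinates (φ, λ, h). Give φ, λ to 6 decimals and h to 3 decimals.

φ=-59.496812°, λ=43.818696°, h=223.260 m

start: X=2341933.1515, Y=2247300.5540, Z=-5472229.0456 m
→ geod (Bowring, a=6378206.400): φ=-59.49681200°, λ=43.81869600°, h=223.2600 m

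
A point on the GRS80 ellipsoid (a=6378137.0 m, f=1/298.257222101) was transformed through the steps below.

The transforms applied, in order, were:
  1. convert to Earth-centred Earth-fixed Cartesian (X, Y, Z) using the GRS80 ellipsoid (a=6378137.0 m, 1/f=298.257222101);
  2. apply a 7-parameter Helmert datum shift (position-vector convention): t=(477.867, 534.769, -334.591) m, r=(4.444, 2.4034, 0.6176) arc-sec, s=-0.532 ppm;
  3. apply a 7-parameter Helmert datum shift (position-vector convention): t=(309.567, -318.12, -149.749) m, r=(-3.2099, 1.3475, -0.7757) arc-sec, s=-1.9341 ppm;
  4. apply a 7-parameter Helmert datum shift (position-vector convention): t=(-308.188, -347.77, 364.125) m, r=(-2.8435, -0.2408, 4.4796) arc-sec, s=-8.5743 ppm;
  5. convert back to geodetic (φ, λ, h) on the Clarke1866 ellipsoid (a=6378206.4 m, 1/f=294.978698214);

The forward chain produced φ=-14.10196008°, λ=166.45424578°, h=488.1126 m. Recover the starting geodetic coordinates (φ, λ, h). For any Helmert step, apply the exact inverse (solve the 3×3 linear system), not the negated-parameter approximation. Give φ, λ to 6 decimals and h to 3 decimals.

start: φ=-14.101960°, λ=166.454246°, h=488.113 m
→ ECEF (a=6378206.400, f=1/294.978698214): X=-6015585.0524, Y=1449295.8675, Z=-1543948.8229
→ Helmert⁻¹: X=-6015298.7580, Y=1449807.9950, Z=-1544299.1804
→ Helmert⁻¹: X=-6015615.3255, Y=1450130.3272, Z=-1544169.1502
→ Helmert⁻¹: X=-6016074.0627, Y=1449581.0784, Z=-1543936.7113
→ geod (Bowring, a=6378137.000): φ=-14.09964700°, λ=166.45273900°, h=1066.3600 m

φ=-14.099647°, λ=166.452739°, h=1066.360 m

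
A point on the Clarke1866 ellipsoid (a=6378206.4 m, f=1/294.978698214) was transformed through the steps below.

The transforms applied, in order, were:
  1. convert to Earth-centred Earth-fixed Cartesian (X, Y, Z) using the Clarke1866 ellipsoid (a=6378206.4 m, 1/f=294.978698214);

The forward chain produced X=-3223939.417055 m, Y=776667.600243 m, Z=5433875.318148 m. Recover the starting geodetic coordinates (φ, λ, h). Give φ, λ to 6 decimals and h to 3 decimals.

φ=58.777893°, λ=166.455173°, h=3416.492 m

start: X=-3223939.4171, Y=776667.6002, Z=5433875.3181 m
→ geod (Bowring, a=6378206.400): φ=58.77789300°, λ=166.45517300°, h=3416.4920 m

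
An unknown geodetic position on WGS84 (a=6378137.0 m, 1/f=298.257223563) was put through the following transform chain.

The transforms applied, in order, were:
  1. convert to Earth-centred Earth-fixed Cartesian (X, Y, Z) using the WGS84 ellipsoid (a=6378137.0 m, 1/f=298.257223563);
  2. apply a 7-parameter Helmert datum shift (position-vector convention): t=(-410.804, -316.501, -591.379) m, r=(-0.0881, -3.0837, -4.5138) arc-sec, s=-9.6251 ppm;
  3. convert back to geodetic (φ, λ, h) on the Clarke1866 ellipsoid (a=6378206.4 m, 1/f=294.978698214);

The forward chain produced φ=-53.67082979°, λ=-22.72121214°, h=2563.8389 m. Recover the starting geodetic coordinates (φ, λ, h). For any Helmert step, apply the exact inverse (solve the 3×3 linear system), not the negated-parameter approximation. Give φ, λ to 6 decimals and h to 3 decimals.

φ=-53.664580°, λ=-22.713560°, h=2216.264 m

start: φ=-53.670830°, λ=-22.721212°, h=2563.839 m
→ ECEF (a=6378206.400, f=1/294.978698214): X=3494443.3127, Y=-1463277.6345, Z=-5116986.4357
→ Helmert⁻¹: X=3494843.2761, Y=-1462896.5499, Z=-5116497.1764
→ geod (Bowring, a=6378137.000): φ=-53.66458000°, λ=-22.71356000°, h=2216.2640 m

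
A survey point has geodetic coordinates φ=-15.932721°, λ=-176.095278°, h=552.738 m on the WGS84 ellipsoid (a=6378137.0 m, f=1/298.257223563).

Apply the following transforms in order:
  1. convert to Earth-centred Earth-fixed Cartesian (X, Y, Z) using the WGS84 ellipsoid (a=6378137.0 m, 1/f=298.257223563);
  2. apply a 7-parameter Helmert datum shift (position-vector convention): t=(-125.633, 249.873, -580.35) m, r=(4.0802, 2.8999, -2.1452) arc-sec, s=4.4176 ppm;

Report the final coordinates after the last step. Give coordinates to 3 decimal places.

X=-6121137.625 m, Y=-417445.628 m, Z=-1740232.200 m

start: φ=-15.932721°, λ=-176.095278°, h=552.738 m
→ ECEF (a=6378137.000, f=1/298.257223563): X=-6120956.1477, Y=-417791.7296, Z=-1739721.9553
→ Helmert 7p (PV): X=-6121137.6248, Y=-417445.6284, Z=-1740232.1996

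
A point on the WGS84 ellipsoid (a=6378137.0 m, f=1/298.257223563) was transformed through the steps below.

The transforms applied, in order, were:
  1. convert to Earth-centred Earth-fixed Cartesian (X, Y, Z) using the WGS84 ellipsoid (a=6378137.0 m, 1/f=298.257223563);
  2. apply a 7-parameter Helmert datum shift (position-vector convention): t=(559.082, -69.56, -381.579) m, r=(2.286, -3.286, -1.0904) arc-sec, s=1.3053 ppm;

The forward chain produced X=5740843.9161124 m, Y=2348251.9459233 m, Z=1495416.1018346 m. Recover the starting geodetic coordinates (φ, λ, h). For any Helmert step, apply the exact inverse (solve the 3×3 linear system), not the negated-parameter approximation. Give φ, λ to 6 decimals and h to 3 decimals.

start: X=5740843.9161, Y=2348251.9459, Z=1495416.1018 m
→ Helmert⁻¹: X=5740288.7545, Y=2348365.3625, Z=1495678.2534
→ geod (Bowring, a=6378137.000): φ=13.64636700°, λ=22.24958300°, h=2917.6130 m

φ=13.646367°, λ=22.249583°, h=2917.613 m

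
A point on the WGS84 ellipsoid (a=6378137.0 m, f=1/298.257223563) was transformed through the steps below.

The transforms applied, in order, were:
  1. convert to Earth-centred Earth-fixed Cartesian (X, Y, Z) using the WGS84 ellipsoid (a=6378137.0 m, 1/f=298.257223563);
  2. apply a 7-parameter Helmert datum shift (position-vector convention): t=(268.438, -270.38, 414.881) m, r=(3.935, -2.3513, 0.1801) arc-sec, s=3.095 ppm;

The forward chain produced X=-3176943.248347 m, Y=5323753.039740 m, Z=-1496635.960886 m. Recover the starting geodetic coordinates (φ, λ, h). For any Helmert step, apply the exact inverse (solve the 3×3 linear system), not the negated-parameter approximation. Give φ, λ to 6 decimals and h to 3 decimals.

start: X=-3176943.2483, Y=5323753.0397, Z=-1496635.9609 m
→ Helmert⁻¹: X=-3177214.2705, Y=5323981.1551, Z=-1497111.5579
→ geod (Bowring, a=6378137.000): φ=-13.66347000°, λ=120.82766000°, h=1197.7260 m

φ=-13.663470°, λ=120.827660°, h=1197.726 m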